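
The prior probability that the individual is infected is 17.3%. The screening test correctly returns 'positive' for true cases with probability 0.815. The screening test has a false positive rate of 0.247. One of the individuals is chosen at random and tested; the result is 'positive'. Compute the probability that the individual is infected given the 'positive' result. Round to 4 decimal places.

P(H | E) ≈ 0.4084

Let H be the event that the individual is infected. P(H) = 0.173, so P(¬H) = 0.827. With E the 'positive' result, P(E|H) = 0.815 and P(E|¬H) = 0.247.
P(E) = 0.815·0.173 + 0.247·0.827 = 0.14099 + 0.20427 = 0.34526.
By Bayes' theorem, P(H|E) = 0.14099 / 0.34526 = 0.4084.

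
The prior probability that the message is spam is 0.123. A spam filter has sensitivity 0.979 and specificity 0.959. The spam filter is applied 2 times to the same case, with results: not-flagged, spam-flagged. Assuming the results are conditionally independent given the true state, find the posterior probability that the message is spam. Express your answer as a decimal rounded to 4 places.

Posterior P(H) ≈ 0.0683

Let H be the event that the message is spam; start with P(H) = 0.123. P('spam-flagged'|H) = 0.979, P('spam-flagged'|¬H) = 0.041.
Update on result 1 ('not-flagged'): P(H) ← 0.021·0.1230 / (0.021·0.1230 + 0.959·0.8770) = 0.0025830/0.84363 = 0.0031.
Update on result 2 ('spam-flagged'): P(H) ← 0.979·0.0031 / (0.979·0.0031 + 0.041·0.9969) = 0.0029975/0.043872 = 0.0683.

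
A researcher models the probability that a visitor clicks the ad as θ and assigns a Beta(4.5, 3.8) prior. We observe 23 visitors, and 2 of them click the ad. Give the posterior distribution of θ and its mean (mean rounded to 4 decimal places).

The binomial likelihood is conjugate to the Beta prior: with 2 successes and 21 failures, the posterior is Beta(4.5+2, 3.8+21) = Beta(6.5, 24.8).
E[θ | data] = 6.5/(6.5+24.8) = 0.2077.

Posterior: Beta(6.5, 24.8); mean ≈ 0.2077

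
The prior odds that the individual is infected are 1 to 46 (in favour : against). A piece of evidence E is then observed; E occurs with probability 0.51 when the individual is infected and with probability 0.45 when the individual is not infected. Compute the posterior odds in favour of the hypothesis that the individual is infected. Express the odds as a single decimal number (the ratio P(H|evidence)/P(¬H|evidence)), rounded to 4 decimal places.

Posterior odds ≈ 0.0246

Prior odds = 1/46 = 0.021739.
Likelihood ratio for E = 0.51/0.45 = 1.1333.
Posterior odds = prior odds × LR = 0.024638.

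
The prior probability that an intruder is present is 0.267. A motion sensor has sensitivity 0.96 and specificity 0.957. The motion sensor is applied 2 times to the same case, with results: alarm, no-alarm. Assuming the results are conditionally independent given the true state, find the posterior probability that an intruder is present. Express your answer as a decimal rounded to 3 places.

Posterior P(H) ≈ 0.254

With H the event that an intruder is present, the joint likelihood of the observed sequence is P(data|H) = 0.96·0.04 = 0.038400 and P(data|¬H) = 0.043·0.957 = 0.041151.
Bayes: P(H|data) = 0.267·0.038400 / (0.267·0.038400 + 0.733·0.041151) = 0.010253/0.040416 = 0.2537.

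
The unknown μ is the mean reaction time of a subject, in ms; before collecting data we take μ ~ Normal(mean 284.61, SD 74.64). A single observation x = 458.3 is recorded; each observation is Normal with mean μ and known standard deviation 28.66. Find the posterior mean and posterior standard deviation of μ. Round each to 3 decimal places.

With known σ, the Normal prior is conjugate. Weight on the data is w = (n/σ²)/(n/σ² + 1/τ₀²) = 0.00121744/(0.00121744+0.00017950) = 0.87151.
Posterior mean = w·x̄ + (1−w)·μ₀ = 0.87151·458.3 + 0.12849·284.61 = 435.982. Posterior variance = 1/(0.00121744+0.00017950) = 715.852, so SD = 26.755.

Posterior mean ≈ 435.982; posterior SD ≈ 26.755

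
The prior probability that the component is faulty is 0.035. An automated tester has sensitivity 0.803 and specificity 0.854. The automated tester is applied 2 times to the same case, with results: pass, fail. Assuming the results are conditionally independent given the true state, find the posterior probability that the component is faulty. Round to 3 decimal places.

With H the event that the component is faulty, the joint likelihood of the observed sequence is P(data|H) = 0.197·0.803 = 0.15819 and P(data|¬H) = 0.854·0.146 = 0.12468.
Bayes: P(H|data) = 0.035·0.15819 / (0.035·0.15819 + 0.965·0.12468) = 0.0055367/0.12586 = 0.0440.

Posterior P(H) ≈ 0.044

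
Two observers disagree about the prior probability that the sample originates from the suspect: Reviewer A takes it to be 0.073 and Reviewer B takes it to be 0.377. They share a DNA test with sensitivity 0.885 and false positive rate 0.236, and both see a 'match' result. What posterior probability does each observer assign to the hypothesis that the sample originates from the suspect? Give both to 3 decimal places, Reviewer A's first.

The likelihood ratio for a 'match' result is 0.885/0.236 = 3.7500.
Reviewer A: prior odds 0.073/0.927 = 0.078749; posterior odds 0.29531; posterior probability 0.228.
Reviewer B: prior odds 0.377/0.623 = 0.60514; posterior odds 2.2693; posterior probability 0.694.

Reviewer A: 0.228; Reviewer B: 0.694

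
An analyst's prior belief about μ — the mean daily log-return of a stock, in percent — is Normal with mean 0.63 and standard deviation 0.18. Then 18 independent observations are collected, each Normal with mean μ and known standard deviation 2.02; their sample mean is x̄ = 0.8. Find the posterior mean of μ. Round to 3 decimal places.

Posterior mean ≈ 0.651

Prior precision 1/τ₀² = 1/0.18² = 30.8642; data precision n/σ² = 18/2.02² = 4.41133.
Posterior precision = 30.8642 + 4.41133 = 35.2755.
Posterior mean = (30.8642·0.63 + 4.41133·0.8) / 35.2755 = 0.651.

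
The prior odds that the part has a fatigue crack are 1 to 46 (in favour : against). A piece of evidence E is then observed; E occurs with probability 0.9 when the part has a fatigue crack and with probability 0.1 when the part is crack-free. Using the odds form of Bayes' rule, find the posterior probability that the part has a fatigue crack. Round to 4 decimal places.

Posterior probability ≈ 0.1636

Prior odds = 1/46 = 0.021739.
Likelihood ratio for E = 0.9/0.1 = 9.0000.
Posterior odds = prior odds × LR = 0.19565.
Posterior probability = odds/(1+odds) = 0.19565/1.1957 = 0.1636.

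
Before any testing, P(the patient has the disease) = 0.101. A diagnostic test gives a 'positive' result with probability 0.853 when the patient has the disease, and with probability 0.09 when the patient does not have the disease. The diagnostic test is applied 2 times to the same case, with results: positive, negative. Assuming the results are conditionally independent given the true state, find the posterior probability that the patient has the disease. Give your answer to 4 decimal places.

Let H be the event that the patient has the disease; start with P(H) = 0.101. P('positive'|H) = 0.853, P('positive'|¬H) = 0.09.
Update on result 1 ('positive'): P(H) ← 0.853·0.1010 / (0.853·0.1010 + 0.09·0.8990) = 0.086153/0.16706 = 0.5157.
Update on result 2 ('negative'): P(H) ← 0.147·0.5157 / (0.147·0.5157 + 0.91·0.4843) = 0.075807/0.51653 = 0.1468.

Posterior P(H) ≈ 0.1468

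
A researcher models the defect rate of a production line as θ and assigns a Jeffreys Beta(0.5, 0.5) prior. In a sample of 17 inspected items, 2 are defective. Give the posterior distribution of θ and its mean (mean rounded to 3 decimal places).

Posterior: Beta(2.5, 15.5); mean ≈ 0.139

Observing 2 successes and 15 failures updates Beta(0.5, 0.5) by adding the success and failure counts to the two shape parameters: α = 0.5+2 = 2.5, β = 0.5+15 = 15.5.
Posterior mean = α/(α+β) = 2.5/18 = 0.139.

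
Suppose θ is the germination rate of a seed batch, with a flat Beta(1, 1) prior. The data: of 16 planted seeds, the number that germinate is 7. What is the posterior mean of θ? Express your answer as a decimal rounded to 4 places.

Posterior mean ≈ 0.4444

Observing 7 successes and 9 failures updates Beta(1, 1) by adding the success and failure counts to the two shape parameters: α = 1+7 = 8, β = 1+9 = 10.
Posterior mean = α/(α+β) = 8/18 = 0.4444.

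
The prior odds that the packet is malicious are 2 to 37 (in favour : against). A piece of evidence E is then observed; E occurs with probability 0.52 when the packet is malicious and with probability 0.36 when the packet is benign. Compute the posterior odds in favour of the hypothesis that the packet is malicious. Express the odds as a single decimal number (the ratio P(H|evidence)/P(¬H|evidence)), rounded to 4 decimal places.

Posterior odds ≈ 0.0781

Prior odds = 2/37 = 0.054054. In log-odds, ln(0.054054) = -2.9178.
Add log likelihood ratio: ln(1.4444) = 0.36772.
Posterior log-odds = -2.5500, so posterior odds = exp(-2.5500) = 0.078078.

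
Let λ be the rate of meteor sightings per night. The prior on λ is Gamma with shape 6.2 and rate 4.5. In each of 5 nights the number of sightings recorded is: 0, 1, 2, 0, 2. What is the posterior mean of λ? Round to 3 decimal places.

Total count ∑xᵢ = 5 over n = 5 nights.
Gamma is conjugate to the Poisson likelihood: posterior is Gamma(shape = 6.2+5 = 11.2, rate = 4.5+5 = 9.5).
E[λ | data] = 11.2/9.5 = 1.179.

Posterior mean ≈ 1.179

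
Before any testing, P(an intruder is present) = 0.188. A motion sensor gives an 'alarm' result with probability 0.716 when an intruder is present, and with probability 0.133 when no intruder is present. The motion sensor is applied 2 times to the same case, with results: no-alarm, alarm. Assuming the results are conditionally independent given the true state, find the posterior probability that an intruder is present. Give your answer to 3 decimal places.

Posterior P(H) ≈ 0.290

Let H be the event that an intruder is present; start with P(H) = 0.188. P('alarm'|H) = 0.716, P('alarm'|¬H) = 0.133.
Update on result 1 ('no-alarm'): P(H) ← 0.284·0.1880 / (0.284·0.1880 + 0.867·0.8120) = 0.053392/0.75740 = 0.0705.
Update on result 2 ('alarm'): P(H) ← 0.716·0.0705 / (0.716·0.0705 + 0.133·0.9295) = 0.050474/0.17410 = 0.2899.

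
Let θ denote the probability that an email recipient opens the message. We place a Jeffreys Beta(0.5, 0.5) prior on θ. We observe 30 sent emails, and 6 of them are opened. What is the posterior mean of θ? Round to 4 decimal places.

Posterior mean ≈ 0.2097

The binomial likelihood is conjugate to the Beta prior: with 6 successes and 24 failures, the posterior is Beta(0.5+6, 0.5+24) = Beta(6.5, 24.5).
E[θ | data] = 6.5/(6.5+24.5) = 0.2097.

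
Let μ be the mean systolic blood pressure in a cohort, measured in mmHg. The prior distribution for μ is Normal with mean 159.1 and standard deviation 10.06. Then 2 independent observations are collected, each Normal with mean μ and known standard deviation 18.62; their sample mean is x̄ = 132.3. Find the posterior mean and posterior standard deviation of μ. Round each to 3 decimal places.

With known σ, the Normal prior is conjugate. Weight on the data is w = (n/σ²)/(n/σ² + 1/τ₀²) = 0.00576860/(0.00576860+0.00988107) = 0.36861.
Posterior mean = w·x̄ + (1−w)·μ₀ = 0.36861·132.3 + 0.63139·159.1 = 149.221. Posterior variance = 1/(0.00576860+0.00988107) = 63.8991, so SD = 7.994.

Posterior mean ≈ 149.221; posterior SD ≈ 7.994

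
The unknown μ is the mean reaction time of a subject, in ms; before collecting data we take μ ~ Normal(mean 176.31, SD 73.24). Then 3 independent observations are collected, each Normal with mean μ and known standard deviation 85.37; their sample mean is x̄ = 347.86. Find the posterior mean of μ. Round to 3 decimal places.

Prior precision 1/τ₀² = 1/73.24² = 0.00018642; data precision n/σ² = 3/85.37² = 0.00041163.
Posterior precision = 0.00018642 + 0.00041163 = 0.00059806.
Posterior mean = (0.00018642·176.31 + 0.00041163·347.86) / 0.00059806 = 294.385.

Posterior mean ≈ 294.385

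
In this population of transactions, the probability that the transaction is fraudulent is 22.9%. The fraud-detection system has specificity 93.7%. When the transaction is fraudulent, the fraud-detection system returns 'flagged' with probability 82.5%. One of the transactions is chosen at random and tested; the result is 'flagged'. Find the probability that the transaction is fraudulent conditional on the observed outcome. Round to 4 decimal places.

Let H be the event that the transaction is fraudulent. P(H) = 0.229, so P(¬H) = 0.771. With E the 'flagged' result, P(E|H) = 0.825 and P(E|¬H) = 0.063.
P(E) = 0.825·0.229 + 0.063·0.771 = 0.18893 + 0.048573 = 0.23750.
By Bayes' theorem, P(H|E) = 0.18893 / 0.23750 = 0.7955.

P(H | E) ≈ 0.7955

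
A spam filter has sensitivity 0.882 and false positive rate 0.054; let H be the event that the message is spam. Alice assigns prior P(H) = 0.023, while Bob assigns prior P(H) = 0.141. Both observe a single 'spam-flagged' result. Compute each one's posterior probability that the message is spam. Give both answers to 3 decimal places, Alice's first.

P('+'|H) = 0.882, P('+'|¬H) = 0.054.
Alice: numerator 0.882·0.023 = 0.020286; evidence = 0.020286+0.054·0.977 = 0.073044; posterior = 0.278.
Bob: numerator 0.882·0.141 = 0.12436; evidence = 0.12436+0.054·0.859 = 0.17075; posterior = 0.728.

Alice: 0.278; Bob: 0.728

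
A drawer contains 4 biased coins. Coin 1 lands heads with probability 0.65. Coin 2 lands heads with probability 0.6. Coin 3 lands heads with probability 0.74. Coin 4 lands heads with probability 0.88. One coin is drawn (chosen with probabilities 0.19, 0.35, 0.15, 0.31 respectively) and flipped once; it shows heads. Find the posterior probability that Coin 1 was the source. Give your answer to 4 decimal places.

Posterior probability ≈ 0.1722

P(heads|C1) = 0.65; P(heads|C2) = 0.6; P(heads|C3) = 0.74; P(heads|C4) = 0.88.
Prior × likelihood for each source: 0.19·0.65=0.1235, 0.35·0.6=0.2100, 0.15·0.74=0.1110, 0.31·0.88=0.2728. Summing gives P(heads) = 0.71730.
P(Coin 1 | heads) = 0.1235 / 0.71730 = 0.1722.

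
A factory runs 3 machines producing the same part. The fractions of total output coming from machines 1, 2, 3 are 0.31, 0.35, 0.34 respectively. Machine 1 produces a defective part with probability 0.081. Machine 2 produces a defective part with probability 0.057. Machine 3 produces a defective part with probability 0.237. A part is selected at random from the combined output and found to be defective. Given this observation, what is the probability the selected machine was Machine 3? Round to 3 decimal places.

Posterior probability ≈ 0.641

Tabulate prior·likelihood by source: [1] prior 0.31, lik 0.081, product 0.02511; [2] prior 0.35, lik 0.057, product 0.01995; [3] prior 0.34, lik 0.237, product 0.08058.
Normalizing constant = 0.12564; the posterior for Machine 3 is its product over the sum, 0.08058/0.12564 = 0.641.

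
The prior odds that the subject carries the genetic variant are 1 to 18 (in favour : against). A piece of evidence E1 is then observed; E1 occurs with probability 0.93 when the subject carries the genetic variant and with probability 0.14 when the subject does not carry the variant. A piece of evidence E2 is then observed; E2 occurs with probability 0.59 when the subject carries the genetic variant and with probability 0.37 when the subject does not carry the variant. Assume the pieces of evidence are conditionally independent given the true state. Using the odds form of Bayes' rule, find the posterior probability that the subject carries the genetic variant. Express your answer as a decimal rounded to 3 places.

Prior odds = 1/18 = 0.055556. In log-odds, ln(0.055556) = -2.8904.
Add log likelihood ratios: ln(6.6429) + ln(1.5946) = 2.3602.
Posterior log-odds = -0.53021, so posterior odds = exp(-0.53021) = 0.58848. Converting, P(H|E) = 0.58848/1.5885 = 0.370.

Posterior probability ≈ 0.370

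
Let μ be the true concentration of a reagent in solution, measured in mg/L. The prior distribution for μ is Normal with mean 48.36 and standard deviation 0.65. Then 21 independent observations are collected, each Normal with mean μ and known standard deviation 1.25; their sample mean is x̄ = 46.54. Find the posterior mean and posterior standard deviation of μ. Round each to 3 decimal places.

With known σ, the Normal prior is conjugate. Weight on the data is w = (n/σ²)/(n/σ² + 1/τ₀²) = 13.4400/(13.4400+2.36686) = 0.85026.
Posterior mean = w·x̄ + (1−w)·μ₀ = 0.85026·46.54 + 0.14974·48.36 = 46.813. Posterior variance = 1/(13.4400+2.36686) = 0.0632637, so SD = 0.252.

Posterior mean ≈ 46.813; posterior SD ≈ 0.252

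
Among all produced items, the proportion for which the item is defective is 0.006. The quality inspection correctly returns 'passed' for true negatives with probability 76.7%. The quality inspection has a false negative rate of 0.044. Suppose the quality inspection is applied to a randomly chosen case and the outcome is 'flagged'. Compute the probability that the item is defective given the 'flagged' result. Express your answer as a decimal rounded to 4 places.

P(H | E) ≈ 0.0242

Let H be the event that the item is defective. P(H) = 0.006, so P(¬H) = 0.994. With E the 'flagged' result, P(E|H) = 0.956 and P(E|¬H) = 0.233.
P(E) = 0.956·0.006 + 0.233·0.994 = 0.0057360 + 0.23160 = 0.23734.
By Bayes' theorem, P(H|E) = 0.0057360 / 0.23734 = 0.0242.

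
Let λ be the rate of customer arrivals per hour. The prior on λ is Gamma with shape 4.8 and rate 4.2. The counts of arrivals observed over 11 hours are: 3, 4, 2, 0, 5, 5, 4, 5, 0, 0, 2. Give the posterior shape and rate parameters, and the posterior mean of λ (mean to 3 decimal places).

The Poisson likelihood adds the total count to the shape and the number of exposure periods to the rate. Here ∑xᵢ = 30 and n = 11, so shape 4.8→34.8 and rate 4.2→15.2.
Posterior mean = shape/rate = 34.8/15.2 = 2.289.

Posterior: Gamma(shape=34.8, rate=15.2); mean ≈ 2.289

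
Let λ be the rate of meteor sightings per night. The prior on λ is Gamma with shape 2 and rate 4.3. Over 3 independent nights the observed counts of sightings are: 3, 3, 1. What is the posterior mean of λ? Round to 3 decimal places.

Posterior mean ≈ 1.233

Total count ∑xᵢ = 7 over n = 3 nights.
Gamma is conjugate to the Poisson likelihood: posterior is Gamma(shape = 2+7 = 9, rate = 4.3+3 = 7.3).
E[λ | data] = 9/7.3 = 1.233.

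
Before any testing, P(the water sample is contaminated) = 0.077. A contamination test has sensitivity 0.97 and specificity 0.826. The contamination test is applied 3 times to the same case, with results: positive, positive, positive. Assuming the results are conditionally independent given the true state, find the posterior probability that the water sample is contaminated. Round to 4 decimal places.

Posterior P(H) ≈ 0.9353

Let H be the event that the water sample is contaminated; start with P(H) = 0.077. P('positive'|H) = 0.97, P('positive'|¬H) = 0.174.
Update on result 1 ('positive'): P(H) ← 0.97·0.0770 / (0.97·0.0770 + 0.174·0.9230) = 0.074690/0.23529 = 0.3174.
Update on result 2 ('positive'): P(H) ← 0.97·0.3174 / (0.97·0.3174 + 0.174·0.6826) = 0.30791/0.42668 = 0.7216.
Update on result 3 ('positive'): P(H) ← 0.97·0.7216 / (0.97·0.7216 + 0.174·0.2784) = 0.70000/0.74843 = 0.9353.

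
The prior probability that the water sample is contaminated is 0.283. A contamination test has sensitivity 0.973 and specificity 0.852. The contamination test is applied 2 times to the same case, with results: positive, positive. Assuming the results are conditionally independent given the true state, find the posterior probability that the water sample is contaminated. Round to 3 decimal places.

Posterior P(H) ≈ 0.945

Let H be the event that the water sample is contaminated; start with P(H) = 0.283. P('positive'|H) = 0.973, P('positive'|¬H) = 0.148.
Update on result 1 ('positive'): P(H) ← 0.973·0.2830 / (0.973·0.2830 + 0.148·0.7170) = 0.27536/0.38147 = 0.7218.
Update on result 2 ('positive'): P(H) ← 0.973·0.7218 / (0.973·0.7218 + 0.148·0.2782) = 0.70234/0.74351 = 0.9446.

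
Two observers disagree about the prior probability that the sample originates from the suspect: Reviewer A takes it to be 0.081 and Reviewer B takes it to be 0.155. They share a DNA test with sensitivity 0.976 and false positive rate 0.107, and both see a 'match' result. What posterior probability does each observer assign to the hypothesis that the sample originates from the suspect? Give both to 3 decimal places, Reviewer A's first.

Reviewer A: 0.446; Reviewer B: 0.626

The likelihood ratio for a 'match' result is 0.976/0.107 = 9.1215.
Reviewer A: prior odds 0.081/0.919 = 0.088139; posterior odds 0.80396; posterior probability 0.446.
Reviewer B: prior odds 0.155/0.845 = 0.18343; posterior odds 1.6732; posterior probability 0.626.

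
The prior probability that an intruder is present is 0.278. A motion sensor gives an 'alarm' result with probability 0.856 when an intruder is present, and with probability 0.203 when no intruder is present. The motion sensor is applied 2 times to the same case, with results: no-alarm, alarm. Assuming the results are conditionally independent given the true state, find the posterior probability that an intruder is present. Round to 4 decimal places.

Let H be the event that an intruder is present; start with P(H) = 0.278. P('alarm'|H) = 0.856, P('alarm'|¬H) = 0.203.
Update on result 1 ('no-alarm'): P(H) ← 0.144·0.2780 / (0.144·0.2780 + 0.797·0.7220) = 0.040032/0.61547 = 0.0650.
Update on result 2 ('alarm'): P(H) ← 0.856·0.0650 / (0.856·0.0650 + 0.203·0.9350) = 0.055677/0.24547 = 0.2268.

Posterior P(H) ≈ 0.2268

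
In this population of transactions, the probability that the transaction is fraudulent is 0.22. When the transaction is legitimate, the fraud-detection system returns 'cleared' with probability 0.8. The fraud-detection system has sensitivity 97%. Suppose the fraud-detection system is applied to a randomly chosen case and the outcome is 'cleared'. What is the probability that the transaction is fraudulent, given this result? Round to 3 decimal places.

P(H | E) ≈ 0.010

Let H be the event that the transaction is fraudulent. P(H) = 0.22, so P(¬H) = 0.78. With E the 'cleared' result, P(E|H) = 0.03 and P(E|¬H) = 0.8.
P(E) = 0.03·0.22 + 0.8·0.78 = 0.0066000 + 0.62400 = 0.63060.
By Bayes' theorem, P(H|E) = 0.0066000 / 0.63060 = 0.010.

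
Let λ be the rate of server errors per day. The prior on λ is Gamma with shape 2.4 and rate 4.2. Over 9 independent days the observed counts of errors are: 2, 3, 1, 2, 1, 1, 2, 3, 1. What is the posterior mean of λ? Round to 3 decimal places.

Posterior mean ≈ 1.394

The Poisson likelihood adds the total count to the shape and the number of exposure periods to the rate. Here ∑xᵢ = 16 and n = 9, so shape 2.4→18.4 and rate 4.2→13.2.
Posterior mean = shape/rate = 18.4/13.2 = 1.394.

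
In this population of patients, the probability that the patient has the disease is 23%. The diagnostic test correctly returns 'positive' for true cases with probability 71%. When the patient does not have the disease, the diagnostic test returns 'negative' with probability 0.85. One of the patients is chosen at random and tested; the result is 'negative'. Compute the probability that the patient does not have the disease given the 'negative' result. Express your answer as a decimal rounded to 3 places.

Let H be the event that the patient has the disease. P(H) = 0.23, so P(¬H) = 0.77. With E the 'negative' result, P(E|H) = 0.29 and P(E|¬H) = 0.85.
P(E) = 0.29·0.23 + 0.85·0.77 = 0.066700 + 0.65450 = 0.72120.
By Bayes' theorem, P(H|E) = 0.066700 / 0.72120 = 0.092. Hence P(¬H|E) = 1 − 0.092 = 0.908.

P(¬H | E) ≈ 0.908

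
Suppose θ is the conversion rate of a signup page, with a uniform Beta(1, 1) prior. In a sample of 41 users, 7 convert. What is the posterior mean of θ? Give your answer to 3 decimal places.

The binomial likelihood is conjugate to the Beta prior: with 7 successes and 34 failures, the posterior is Beta(1+7, 1+34) = Beta(8, 35).
Posterior mean = α/(α+β) = 8/43 = 0.186.

Posterior mean ≈ 0.186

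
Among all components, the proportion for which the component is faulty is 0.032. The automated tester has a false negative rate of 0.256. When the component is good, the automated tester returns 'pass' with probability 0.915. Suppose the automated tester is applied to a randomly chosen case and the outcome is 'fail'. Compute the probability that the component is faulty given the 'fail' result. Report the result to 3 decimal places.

Write H for 'the component is faulty'. Prior odds H:¬H = 0.032/0.968 = 0.033058. For the 'fail' outcome, the likelihood ratio is 0.744/0.085 = 8.7529.
Posterior odds = 0.033058 × 8.7529 = 0.28935, so P(H|E) = 0.28935/(1+0.28935) = 0.224.

P(H | E) ≈ 0.224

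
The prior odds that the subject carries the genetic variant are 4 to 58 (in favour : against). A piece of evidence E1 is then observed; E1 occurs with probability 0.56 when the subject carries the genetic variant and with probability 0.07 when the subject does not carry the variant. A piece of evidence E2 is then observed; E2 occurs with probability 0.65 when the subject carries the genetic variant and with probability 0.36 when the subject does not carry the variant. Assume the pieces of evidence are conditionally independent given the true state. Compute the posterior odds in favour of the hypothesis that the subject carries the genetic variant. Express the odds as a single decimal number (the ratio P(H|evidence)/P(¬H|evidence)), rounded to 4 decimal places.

Posterior odds ≈ 0.9962

Prior odds = 4/58 = 0.068966. In log-odds, ln(0.068966) = -2.6741.
Add log likelihood ratios: ln(8.0000) + ln(1.8056) = 2.6703.
Posterior log-odds = -0.0038388, so posterior odds = exp(-0.0038388) = 0.99617.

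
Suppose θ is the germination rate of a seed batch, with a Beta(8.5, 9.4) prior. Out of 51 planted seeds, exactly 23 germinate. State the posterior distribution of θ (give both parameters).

Observing 23 successes and 28 failures updates Beta(8.5, 9.4) by adding the success and failure counts to the two shape parameters: α = 8.5+23 = 31.5, β = 9.4+28 = 37.4.

Posterior: Beta(31.5, 37.4)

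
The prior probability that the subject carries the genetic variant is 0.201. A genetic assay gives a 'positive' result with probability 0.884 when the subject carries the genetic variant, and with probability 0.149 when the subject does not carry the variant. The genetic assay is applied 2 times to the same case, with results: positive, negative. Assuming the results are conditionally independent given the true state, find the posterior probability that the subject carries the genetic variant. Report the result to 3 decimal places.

With H the event that the subject carries the genetic variant, the joint likelihood of the observed sequence is P(data|H) = 0.884·0.116 = 0.10254 and P(data|¬H) = 0.149·0.851 = 0.12680.
Bayes: P(H|data) = 0.201·0.10254 / (0.201·0.10254 + 0.799·0.12680) = 0.020611/0.12192 = 0.1691.

Posterior P(H) ≈ 0.169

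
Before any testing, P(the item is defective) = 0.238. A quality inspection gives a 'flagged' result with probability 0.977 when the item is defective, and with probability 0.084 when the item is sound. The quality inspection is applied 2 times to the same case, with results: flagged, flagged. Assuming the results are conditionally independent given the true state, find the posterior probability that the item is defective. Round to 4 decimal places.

Posterior P(H) ≈ 0.9769

Let H be the event that the item is defective; start with P(H) = 0.238. P('flagged'|H) = 0.977, P('flagged'|¬H) = 0.084.
Update on result 1 ('flagged'): P(H) ← 0.977·0.2380 / (0.977·0.2380 + 0.084·0.7620) = 0.23253/0.29653 = 0.7841.
Update on result 2 ('flagged'): P(H) ← 0.977·0.7841 / (0.977·0.7841 + 0.084·0.2159) = 0.76611/0.78424 = 0.9769.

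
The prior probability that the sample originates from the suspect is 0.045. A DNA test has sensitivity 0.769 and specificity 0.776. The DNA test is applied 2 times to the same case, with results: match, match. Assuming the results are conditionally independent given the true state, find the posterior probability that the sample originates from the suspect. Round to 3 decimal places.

Posterior P(H) ≈ 0.357

Let H be the event that the sample originates from the suspect; start with P(H) = 0.045. P('match'|H) = 0.769, P('match'|¬H) = 0.224.
Update on result 1 ('match'): P(H) ← 0.769·0.0450 / (0.769·0.0450 + 0.224·0.9550) = 0.034605/0.24852 = 0.1392.
Update on result 2 ('match'): P(H) ← 0.769·0.1392 / (0.769·0.1392 + 0.224·0.8608) = 0.10708/0.29989 = 0.3571.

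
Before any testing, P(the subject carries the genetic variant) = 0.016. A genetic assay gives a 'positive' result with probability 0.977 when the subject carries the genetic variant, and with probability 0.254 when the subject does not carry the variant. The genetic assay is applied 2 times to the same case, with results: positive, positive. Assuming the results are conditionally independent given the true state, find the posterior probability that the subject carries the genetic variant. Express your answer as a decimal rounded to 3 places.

Let H be the event that the subject carries the genetic variant; start with P(H) = 0.016. P('positive'|H) = 0.977, P('positive'|¬H) = 0.254.
Update on result 1 ('positive'): P(H) ← 0.977·0.0160 / (0.977·0.0160 + 0.254·0.9840) = 0.015632/0.26557 = 0.0589.
Update on result 2 ('positive'): P(H) ← 0.977·0.0589 / (0.977·0.0589 + 0.254·0.9411) = 0.057509/0.29656 = 0.1939.

Posterior P(H) ≈ 0.194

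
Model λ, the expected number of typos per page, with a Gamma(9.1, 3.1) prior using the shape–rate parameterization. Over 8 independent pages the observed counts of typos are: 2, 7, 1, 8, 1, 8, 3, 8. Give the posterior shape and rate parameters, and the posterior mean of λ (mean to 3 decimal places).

Total count ∑xᵢ = 38 over n = 8 pages.
Gamma is conjugate to the Poisson likelihood: posterior is Gamma(shape = 9.1+38 = 47.1, rate = 3.1+8 = 11.1).
E[λ | data] = 47.1/11.1 = 4.243.

Posterior: Gamma(shape=47.1, rate=11.1); mean ≈ 4.243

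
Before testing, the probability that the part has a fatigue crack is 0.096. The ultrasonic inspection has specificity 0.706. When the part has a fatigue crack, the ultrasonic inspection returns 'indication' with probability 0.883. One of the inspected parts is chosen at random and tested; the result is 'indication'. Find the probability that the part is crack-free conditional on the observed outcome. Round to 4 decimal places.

Let H be the event that the part has a fatigue crack. P(H) = 0.096, so P(¬H) = 0.904. With E the 'indication' result, P(E|H) = 0.883 and P(E|¬H) = 0.294.
P(E) = 0.883·0.096 + 0.294·0.904 = 0.084768 + 0.26578 = 0.35054.
By Bayes' theorem, P(H|E) = 0.084768 / 0.35054 = 0.2418. Hence P(¬H|E) = 1 − 0.2418 = 0.7582.

P(¬H | E) ≈ 0.7582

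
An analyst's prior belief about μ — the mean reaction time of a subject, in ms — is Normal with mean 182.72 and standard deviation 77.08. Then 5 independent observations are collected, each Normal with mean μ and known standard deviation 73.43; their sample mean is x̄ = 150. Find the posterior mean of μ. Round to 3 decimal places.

Prior precision 1/τ₀² = 1/77.08² = 0.00016831; data precision n/σ² = 5/73.43² = 0.00092731.
Posterior precision = 0.00016831 + 0.00092731 = 0.00109562.
Posterior mean = (0.00016831·182.72 + 0.00092731·150) / 0.00109562 = 155.027.

Posterior mean ≈ 155.027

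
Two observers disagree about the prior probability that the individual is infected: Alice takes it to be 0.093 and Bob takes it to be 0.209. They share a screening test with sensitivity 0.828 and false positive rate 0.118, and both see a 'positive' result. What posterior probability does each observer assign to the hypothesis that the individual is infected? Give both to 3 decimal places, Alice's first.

P('+'|H) = 0.828, P('+'|¬H) = 0.118.
Alice: numerator 0.828·0.093 = 0.077004; evidence = 0.077004+0.118·0.907 = 0.18403; posterior = 0.418.
Bob: numerator 0.828·0.209 = 0.17305; evidence = 0.17305+0.118·0.791 = 0.26639; posterior = 0.650.

Alice: 0.418; Bob: 0.650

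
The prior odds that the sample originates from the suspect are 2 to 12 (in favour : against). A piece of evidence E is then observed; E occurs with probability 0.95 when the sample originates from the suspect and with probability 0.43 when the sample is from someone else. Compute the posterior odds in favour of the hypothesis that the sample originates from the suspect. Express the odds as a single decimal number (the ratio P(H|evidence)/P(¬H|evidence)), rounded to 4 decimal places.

Posterior odds ≈ 0.3682

Prior odds = 2/12 = 0.16667. In log-odds, ln(0.16667) = -1.7918.
Add log likelihood ratio: ln(2.2093) = 0.79268.
Posterior log-odds = -0.99908, so posterior odds = exp(-0.99908) = 0.36822.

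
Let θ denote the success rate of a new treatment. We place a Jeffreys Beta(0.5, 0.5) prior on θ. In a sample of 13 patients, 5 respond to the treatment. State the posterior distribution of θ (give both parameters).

Observing 5 successes and 8 failures updates Beta(0.5, 0.5) by adding the success and failure counts to the two shape parameters: α = 0.5+5 = 5.5, β = 0.5+8 = 8.5.

Posterior: Beta(5.5, 8.5)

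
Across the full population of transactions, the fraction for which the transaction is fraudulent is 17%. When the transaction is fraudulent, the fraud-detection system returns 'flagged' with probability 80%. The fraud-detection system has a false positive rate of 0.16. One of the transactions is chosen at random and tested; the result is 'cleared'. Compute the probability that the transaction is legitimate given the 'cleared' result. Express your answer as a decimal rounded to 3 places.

Let H be the event that the transaction is fraudulent. P(H) = 0.17, so P(¬H) = 0.83. With E the 'cleared' result, P(E|H) = 0.2 and P(E|¬H) = 0.84.
P(E) = 0.2·0.17 + 0.84·0.83 = 0.034000 + 0.69720 = 0.73120.
By Bayes' theorem, P(H|E) = 0.034000 / 0.73120 = 0.046. Hence P(¬H|E) = 1 − 0.046 = 0.954.

P(¬H | E) ≈ 0.954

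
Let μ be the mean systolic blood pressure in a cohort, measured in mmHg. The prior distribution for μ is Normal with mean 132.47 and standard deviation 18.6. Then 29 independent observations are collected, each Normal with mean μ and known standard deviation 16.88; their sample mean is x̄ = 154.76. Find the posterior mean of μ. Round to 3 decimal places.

With known σ, the Normal prior is conjugate. Weight on the data is w = (n/σ²)/(n/σ² + 1/τ₀²) = 0.101778/(0.101778+0.00289051) = 0.97238.
Posterior mean = w·x̄ + (1−w)·μ₀ = 0.97238·154.76 + 0.027616·132.47 = 154.144.

Posterior mean ≈ 154.144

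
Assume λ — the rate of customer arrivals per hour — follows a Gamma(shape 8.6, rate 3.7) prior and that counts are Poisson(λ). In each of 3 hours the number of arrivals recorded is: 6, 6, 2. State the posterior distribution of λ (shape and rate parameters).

The Poisson likelihood adds the total count to the shape and the number of exposure periods to the rate. Here ∑xᵢ = 14 and n = 3, so shape 8.6→22.6 and rate 3.7→6.7.

Posterior: Gamma(shape=22.6, rate=6.7)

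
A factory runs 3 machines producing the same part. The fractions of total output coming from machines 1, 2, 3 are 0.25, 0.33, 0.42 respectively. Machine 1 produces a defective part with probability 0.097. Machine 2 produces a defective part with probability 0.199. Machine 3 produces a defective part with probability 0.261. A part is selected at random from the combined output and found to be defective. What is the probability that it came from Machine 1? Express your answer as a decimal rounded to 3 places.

P(defective|M1) = 0.097; P(defective|M2) = 0.199; P(defective|M3) = 0.261.
Prior × likelihood for each source: 0.25·0.097=0.02425, 0.33·0.199=0.06567, 0.42·0.261=0.1096. Summing gives P(defective) = 0.19954.
P(Machine 1 | defective) = 0.02425 / 0.19954 = 0.122.

Posterior probability ≈ 0.122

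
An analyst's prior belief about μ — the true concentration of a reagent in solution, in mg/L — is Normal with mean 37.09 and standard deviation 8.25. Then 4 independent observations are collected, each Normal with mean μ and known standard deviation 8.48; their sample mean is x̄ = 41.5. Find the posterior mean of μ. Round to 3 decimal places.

Prior precision 1/τ₀² = 1/8.25² = 0.0146924; data precision n/σ² = 4/8.48² = 0.0556248.
Posterior precision = 0.0146924 + 0.0556248 = 0.0703172.
Posterior mean = (0.0146924·37.09 + 0.0556248·41.5) / 0.0703172 = 40.579.

Posterior mean ≈ 40.579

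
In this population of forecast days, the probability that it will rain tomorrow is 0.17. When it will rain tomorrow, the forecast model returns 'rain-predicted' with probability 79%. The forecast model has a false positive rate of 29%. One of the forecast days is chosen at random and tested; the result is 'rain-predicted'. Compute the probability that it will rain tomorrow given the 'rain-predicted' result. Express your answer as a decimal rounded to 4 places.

Let H be the event that it will rain tomorrow. P(H) = 0.17, so P(¬H) = 0.83. With E the 'rain-predicted' result, P(E|H) = 0.79 and P(E|¬H) = 0.29.
P(E) = 0.79·0.17 + 0.29·0.83 = 0.13430 + 0.24070 = 0.37500.
By Bayes' theorem, P(H|E) = 0.13430 / 0.37500 = 0.3581.

P(H | E) ≈ 0.3581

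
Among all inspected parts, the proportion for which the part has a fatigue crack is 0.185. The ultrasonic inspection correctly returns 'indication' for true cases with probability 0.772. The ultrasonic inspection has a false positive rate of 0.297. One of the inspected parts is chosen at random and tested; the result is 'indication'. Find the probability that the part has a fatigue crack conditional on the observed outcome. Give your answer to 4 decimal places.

Write H for 'the part has a fatigue crack'. Prior odds H:¬H = 0.185/0.815 = 0.22699. For the 'indication' outcome, the likelihood ratio is 0.772/0.297 = 2.5993.
Posterior odds = 0.22699 × 2.5993 = 0.59003, so P(H|E) = 0.59003/(1+0.59003) = 0.3711.

P(H | E) ≈ 0.3711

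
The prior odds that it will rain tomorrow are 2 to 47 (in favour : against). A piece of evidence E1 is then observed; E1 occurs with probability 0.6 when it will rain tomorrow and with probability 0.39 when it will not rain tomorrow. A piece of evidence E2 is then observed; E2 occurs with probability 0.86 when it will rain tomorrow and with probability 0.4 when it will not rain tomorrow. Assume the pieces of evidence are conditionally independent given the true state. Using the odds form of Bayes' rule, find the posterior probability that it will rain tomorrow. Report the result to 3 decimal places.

Prior odds = 2/47 = 0.042553.
Likelihood ratio for E1 = 0.6/0.39 = 1.5385.
Likelihood ratio for E2 = 0.86/0.4 = 2.1500.
Posterior odds = prior odds × LR₁ × LR₂ = 0.14075.
Posterior probability = odds/(1+odds) = 0.14075/1.1408 = 0.123.

Posterior probability ≈ 0.123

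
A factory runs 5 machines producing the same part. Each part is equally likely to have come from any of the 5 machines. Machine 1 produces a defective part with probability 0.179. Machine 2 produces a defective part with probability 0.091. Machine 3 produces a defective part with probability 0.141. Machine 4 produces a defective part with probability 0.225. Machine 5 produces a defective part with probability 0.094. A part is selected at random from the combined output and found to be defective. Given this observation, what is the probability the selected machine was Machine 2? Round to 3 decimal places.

P(defective|M1) = 0.179; P(defective|M2) = 0.091; P(defective|M3) = 0.141; P(defective|M4) = 0.225; P(defective|M5) = 0.094.
Prior × likelihood for each source: 0.2·0.179=0.03580, 0.2·0.091=0.01820, 0.2·0.141=0.02820, 0.2·0.225=0.04500, 0.2·0.094=0.01880. Summing gives P(defective) = 0.14600.
P(Machine 2 | defective) = 0.01820 / 0.14600 = 0.125.

Posterior probability ≈ 0.125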